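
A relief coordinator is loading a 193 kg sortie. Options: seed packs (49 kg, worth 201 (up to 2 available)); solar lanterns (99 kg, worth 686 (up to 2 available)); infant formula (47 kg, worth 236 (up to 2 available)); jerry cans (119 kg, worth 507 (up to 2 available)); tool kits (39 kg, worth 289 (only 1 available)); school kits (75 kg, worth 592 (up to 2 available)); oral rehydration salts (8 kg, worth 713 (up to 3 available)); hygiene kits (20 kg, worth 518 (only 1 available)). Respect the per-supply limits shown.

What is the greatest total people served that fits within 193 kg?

3632

Density check — oral rehydration salts 89.12, hygiene kits 25.90, school kits 7.89 are the best per kg.
Filling by ratio: tool kits + school kits + 3×oral rehydration salts + hygiene kits for 3538, with 35 kg left unused.
Replace school kits with solar lanterns: the trade gains 94 net, giving 3632 at 182 kg.
The spare 11 kg is too small for any remaining supply, and no exchange beats 3632.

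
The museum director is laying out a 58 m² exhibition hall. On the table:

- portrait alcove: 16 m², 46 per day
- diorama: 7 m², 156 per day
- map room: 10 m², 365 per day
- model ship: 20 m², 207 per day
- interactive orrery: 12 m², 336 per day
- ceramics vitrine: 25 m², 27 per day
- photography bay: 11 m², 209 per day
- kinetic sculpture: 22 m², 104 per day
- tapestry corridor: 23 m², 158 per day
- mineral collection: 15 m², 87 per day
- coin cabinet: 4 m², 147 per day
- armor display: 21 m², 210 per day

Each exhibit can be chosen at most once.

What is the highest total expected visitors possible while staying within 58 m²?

By expected visitors per m²: coin cabinet 36.75, map room 36.50, interactive orrery 28.00, diorama 22.29 lead.
A density-first pass picks diorama + map room + interactive orrery + photography bay + coin cabinet — 1213 at 44 m².
Replace diorama with armor display: the trade gains 54 net, giving 1267 at 58 m².
The closest alternative, map room + model ship + interactive orrery + photography bay + coin cabinet, reaches only 1264.

1267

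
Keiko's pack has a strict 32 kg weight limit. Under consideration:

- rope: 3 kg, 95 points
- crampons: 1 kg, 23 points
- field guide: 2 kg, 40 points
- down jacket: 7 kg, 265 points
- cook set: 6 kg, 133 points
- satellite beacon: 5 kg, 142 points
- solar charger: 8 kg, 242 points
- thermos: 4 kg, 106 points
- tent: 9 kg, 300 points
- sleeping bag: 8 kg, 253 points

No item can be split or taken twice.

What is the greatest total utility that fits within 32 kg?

1060

Density check — down jacket 37.86, tent 33.33, rope 31.67 are the best per kg.
Taking the top-ratio items first gives rope + down jacket + satellite beacon + tent + sleeping bag for 1055 (32 kg).
The 8 kg tied up in rope and satellite beacon is better spent on solar charger — total rises to 1060 (32 kg).
No other feasible combination exceeds 1060.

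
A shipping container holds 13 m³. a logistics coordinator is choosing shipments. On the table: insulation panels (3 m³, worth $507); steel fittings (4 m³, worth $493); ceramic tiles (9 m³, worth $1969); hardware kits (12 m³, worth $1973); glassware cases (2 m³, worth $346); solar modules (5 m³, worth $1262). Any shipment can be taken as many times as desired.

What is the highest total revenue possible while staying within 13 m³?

3031

Ranking by ratio (revenue/m³): solar modules 252.40, ceramic tiles 218.78, glassware cases 173.00.
Filling by ratio: glassware cases + 2×solar modules for 2870, with 1 m³ left unused.
Replace glassware cases with insulation panels: the trade gains 161 net, giving 3031 at 13 m³.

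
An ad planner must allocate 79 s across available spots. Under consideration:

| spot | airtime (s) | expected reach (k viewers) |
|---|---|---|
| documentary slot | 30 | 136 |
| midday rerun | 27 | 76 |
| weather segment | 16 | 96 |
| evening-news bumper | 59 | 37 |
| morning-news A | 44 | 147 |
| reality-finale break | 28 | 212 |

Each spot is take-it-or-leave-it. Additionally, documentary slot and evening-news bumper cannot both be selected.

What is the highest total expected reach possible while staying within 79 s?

Documentary slot + weather segment + reality-finale break uses 74 of the 79 s and totals 444.
An exhaustive check of the 64 subsets confirms 444.

444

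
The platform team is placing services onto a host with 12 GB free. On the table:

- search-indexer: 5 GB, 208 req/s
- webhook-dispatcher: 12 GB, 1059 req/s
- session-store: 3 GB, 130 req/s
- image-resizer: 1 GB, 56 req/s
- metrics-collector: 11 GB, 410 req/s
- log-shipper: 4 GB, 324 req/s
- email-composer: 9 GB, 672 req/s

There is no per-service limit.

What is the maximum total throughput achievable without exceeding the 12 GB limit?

1059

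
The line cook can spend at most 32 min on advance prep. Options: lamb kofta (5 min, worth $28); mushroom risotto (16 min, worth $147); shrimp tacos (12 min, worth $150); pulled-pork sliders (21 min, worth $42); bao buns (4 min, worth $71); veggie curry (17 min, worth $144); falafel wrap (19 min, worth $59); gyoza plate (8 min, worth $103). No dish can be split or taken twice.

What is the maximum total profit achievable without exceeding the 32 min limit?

368

The ratio heuristic lands on lamb kofta + shrimp tacos + bao buns + gyoza plate (352) but leaves 3 min idle.
The 13 min tied up in lamb kofta and gyoza plate is better spent on mushroom risotto — total rises to 368 (32 min).
Nothing else within 32 min beats 368.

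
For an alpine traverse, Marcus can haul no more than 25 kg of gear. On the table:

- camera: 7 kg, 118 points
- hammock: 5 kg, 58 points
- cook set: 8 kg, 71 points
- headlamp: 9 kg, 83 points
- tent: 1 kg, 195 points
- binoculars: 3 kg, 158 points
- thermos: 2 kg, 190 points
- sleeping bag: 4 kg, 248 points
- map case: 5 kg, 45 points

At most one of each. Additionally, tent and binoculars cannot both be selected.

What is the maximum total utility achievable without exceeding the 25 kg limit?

854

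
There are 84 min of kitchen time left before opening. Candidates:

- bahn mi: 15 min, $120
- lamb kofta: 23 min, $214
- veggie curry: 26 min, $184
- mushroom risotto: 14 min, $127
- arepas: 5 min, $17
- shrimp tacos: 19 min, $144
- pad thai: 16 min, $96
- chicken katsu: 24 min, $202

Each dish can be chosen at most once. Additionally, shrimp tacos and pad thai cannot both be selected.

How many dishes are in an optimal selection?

4

The maximum profit within 84 min is 687.
One optimal bundle: lamb kofta + mushroom risotto + shrimp tacos + chicken katsu (80 min).
Every optimal selection uses 4 dishes.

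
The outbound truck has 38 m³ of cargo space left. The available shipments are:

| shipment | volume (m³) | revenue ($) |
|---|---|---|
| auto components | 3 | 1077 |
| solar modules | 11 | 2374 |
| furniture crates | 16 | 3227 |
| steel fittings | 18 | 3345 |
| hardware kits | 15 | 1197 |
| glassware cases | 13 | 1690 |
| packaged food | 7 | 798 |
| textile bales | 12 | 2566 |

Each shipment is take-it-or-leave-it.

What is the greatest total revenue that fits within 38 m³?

Filling by ratio: auto components + solar modules + packaged food + textile bales for 6815, with 5 m³ left unused.
Dropping solar modules frees 11 m³; slotting in furniture crates (16 m³) lifts the total to 7668 at 38 m³.
Next best is auto components + furniture crates + steel fittings at 7649 (37 m³) — short by 19.

7668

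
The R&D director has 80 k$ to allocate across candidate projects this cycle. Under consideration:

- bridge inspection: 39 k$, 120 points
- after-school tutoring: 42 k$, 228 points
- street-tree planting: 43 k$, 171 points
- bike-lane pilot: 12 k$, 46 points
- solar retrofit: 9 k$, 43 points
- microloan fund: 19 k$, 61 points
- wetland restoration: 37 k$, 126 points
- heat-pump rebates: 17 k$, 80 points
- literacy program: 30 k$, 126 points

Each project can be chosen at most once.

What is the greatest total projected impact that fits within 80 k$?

By projected impact per k$: after-school tutoring 5.43, solar retrofit 4.78, heat-pump rebates 4.71, literacy program 4.20 lead.
Taking after-school tutoring + bike-lane pilot + solar retrofit + heat-pump rebates: 80 k$ used, 397 in projected impact.
The closest alternative, after-school tutoring + microloan fund + heat-pump rebates, reaches only 369.

397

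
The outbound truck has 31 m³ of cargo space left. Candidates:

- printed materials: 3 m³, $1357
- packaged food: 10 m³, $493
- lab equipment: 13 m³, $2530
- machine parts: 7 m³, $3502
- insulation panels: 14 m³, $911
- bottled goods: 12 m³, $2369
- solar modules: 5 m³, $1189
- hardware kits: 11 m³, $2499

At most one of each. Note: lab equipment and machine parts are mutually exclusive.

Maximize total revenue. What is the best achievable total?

8547

Ranking by ratio (revenue/m³): machine parts 500.29, printed materials 452.33, solar modules 237.80.
Printed materials + machine parts + solar modules + hardware kits uses 26 of the 31 m³ and totals 8547.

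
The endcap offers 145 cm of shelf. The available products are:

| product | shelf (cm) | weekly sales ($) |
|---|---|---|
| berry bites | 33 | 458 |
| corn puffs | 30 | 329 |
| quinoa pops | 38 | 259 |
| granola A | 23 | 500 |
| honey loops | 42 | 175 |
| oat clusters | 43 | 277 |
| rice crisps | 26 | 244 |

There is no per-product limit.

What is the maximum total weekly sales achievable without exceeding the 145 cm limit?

3000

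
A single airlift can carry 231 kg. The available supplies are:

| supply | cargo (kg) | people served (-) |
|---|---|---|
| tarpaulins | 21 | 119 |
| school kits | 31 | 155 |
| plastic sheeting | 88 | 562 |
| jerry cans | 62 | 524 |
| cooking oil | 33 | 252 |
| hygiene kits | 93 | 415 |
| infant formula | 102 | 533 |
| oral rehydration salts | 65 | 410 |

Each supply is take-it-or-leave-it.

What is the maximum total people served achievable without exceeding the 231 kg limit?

Taking the top-ratio supplies first gives tarpaulins + plastic sheeting + jerry cans + cooking oil for 1457 (204 kg).
Dropping tarpaulins and cooking oil frees 54 kg; slotting in oral rehydration salts (65 kg) lifts the total to 1496 at 215 kg.

1496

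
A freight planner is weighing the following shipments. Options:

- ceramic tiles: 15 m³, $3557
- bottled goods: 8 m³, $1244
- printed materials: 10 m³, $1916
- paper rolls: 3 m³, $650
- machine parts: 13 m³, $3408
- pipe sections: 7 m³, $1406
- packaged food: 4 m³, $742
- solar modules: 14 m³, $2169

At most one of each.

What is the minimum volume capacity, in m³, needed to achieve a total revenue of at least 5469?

24

Minimise m³ subject to total revenue ≥ 5469.
Taking machine parts + pipe sections + packaged food gives 5556 (≥ 5469) for 24 m³.
Any bundle with less than 24 m³ falls short of 5469.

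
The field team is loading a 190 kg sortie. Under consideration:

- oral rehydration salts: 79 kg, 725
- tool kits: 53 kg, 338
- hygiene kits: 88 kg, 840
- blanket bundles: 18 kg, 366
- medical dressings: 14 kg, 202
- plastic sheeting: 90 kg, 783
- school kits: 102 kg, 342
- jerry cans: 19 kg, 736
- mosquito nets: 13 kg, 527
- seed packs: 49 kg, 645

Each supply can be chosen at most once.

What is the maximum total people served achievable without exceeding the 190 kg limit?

Filling by ratio: tool kits + blanket bundles + medical dressings + jerry cans + mosquito nets + seed packs for 2814, with 24 kg left unused.
Replace tool kits and medical dressings with hygiene kits: the trade gains 300 net, giving 3114 at 187 kg.
Next best is blanket bundles + plastic sheeting + jerry cans + mosquito nets + seed packs at 3057 (189 kg) — short by 57.

3114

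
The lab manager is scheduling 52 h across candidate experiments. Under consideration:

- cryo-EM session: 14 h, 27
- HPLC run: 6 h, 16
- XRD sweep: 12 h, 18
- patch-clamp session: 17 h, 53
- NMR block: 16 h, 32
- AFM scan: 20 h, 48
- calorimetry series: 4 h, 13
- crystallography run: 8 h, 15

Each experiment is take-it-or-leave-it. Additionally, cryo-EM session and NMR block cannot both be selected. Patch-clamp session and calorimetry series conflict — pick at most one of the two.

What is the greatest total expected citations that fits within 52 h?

132

Taking HPLC run + patch-clamp session + AFM scan + crystallography run: 51 h used, 132 in expected citations.
Next best is cryo-EM session + patch-clamp session + AFM scan at 128 (51 h) — short by 4.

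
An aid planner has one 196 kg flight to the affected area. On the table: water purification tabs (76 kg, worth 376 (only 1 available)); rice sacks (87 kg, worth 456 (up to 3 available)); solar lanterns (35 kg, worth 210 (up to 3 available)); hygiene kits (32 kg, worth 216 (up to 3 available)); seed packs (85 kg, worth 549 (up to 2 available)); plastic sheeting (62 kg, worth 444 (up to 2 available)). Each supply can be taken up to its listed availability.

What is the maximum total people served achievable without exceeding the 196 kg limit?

1320

Taking 2×hygiene kits + 2×plastic sheeting: 188 kg used, 1320 in people served.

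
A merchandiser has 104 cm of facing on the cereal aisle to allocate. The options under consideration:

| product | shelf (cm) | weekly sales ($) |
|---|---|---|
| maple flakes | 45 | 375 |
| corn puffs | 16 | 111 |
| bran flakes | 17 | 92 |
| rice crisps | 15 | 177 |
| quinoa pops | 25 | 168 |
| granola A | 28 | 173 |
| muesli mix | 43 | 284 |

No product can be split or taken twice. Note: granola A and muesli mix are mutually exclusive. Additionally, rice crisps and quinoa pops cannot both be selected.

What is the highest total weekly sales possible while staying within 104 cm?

836

Density check — rice crisps 11.80, maple flakes 8.33, corn puffs 6.94, quinoa pops 6.72 are the best per cm.
Best packing: maple flakes + corn puffs + rice crisps + granola A — 104 cm, 836 total.
An exhaustive check of the 128 subsets confirms 836.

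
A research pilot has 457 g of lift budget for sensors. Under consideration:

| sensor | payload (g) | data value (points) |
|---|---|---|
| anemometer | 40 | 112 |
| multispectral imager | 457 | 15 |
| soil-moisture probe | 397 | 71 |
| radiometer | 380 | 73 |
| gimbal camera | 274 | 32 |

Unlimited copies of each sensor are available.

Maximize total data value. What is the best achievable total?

1232

Ranking by ratio (data value/g): anemometer 2.80, radiometer 0.19, soil-moisture probe 0.18.
The ratio ordering already packs tightly: 11×anemometer, 440 g, 1232.
Every other selection either busts 457 g or fails to beat 1232.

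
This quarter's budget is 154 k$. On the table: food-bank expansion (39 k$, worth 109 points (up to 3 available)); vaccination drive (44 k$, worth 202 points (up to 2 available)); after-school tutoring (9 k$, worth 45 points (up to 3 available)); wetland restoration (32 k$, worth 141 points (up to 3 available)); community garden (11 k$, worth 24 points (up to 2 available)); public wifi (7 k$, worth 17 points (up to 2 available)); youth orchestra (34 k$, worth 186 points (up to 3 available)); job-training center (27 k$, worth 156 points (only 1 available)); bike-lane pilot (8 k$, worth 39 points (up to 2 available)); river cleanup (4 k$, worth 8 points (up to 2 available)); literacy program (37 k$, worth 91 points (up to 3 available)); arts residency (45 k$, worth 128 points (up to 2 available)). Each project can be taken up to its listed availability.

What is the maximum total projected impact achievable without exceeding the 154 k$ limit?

837

Ranking by ratio (projected impact/k$): job-training center 5.78, youth orchestra 5.47, after-school tutoring 5.00.
Taking the top-ratio projects first gives 2×after-school tutoring + public wifi + 3×youth orchestra + job-training center for 821 (154 k$).
The 16 k$ tied up in after-school tutoring and public wifi is better spent on 2×bike-lane pilot — total rises to 837 (154 k$).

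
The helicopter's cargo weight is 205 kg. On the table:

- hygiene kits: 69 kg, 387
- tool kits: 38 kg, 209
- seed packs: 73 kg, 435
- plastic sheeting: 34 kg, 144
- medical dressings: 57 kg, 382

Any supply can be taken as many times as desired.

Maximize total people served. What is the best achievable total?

Plastic sheeting + 3×medical dressings uses 205 of the 205 kg and totals 1290.

1290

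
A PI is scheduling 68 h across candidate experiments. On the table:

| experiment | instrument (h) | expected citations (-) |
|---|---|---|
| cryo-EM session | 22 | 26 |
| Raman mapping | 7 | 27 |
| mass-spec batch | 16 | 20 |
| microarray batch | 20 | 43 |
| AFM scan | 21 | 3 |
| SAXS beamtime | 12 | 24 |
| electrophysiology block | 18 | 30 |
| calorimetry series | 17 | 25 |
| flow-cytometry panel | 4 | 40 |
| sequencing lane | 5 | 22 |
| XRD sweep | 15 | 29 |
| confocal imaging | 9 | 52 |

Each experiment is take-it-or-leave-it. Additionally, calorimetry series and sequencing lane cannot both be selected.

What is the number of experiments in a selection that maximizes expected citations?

6

The maximum expected citations within 68 h is 215.
One optimal bundle: Raman mapping + microarray batch + SAXS beamtime + flow-cytometry panel + XRD sweep + confocal imaging (67 h).
All optima have 6 experiments.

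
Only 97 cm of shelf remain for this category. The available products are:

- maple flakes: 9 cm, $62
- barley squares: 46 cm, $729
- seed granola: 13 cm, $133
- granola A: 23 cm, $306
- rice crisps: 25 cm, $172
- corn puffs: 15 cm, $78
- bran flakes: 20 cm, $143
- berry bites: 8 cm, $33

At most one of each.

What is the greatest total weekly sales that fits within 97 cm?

1246

Greedy by ratio would take maple flakes + barley squares + seed granola + granola A: 91 cm used, total 1230.
The 9 cm tied up in maple flakes is better spent on corn puffs — total rises to 1246 (97 cm).
Every other selection either busts 97 cm or fails to beat 1246.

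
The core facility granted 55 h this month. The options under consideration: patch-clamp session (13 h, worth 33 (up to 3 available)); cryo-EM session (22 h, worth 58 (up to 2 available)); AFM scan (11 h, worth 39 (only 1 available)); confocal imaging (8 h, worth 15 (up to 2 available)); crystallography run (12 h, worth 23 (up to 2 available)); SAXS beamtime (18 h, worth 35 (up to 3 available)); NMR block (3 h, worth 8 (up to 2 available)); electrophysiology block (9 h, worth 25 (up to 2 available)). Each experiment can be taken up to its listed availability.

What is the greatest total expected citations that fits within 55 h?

155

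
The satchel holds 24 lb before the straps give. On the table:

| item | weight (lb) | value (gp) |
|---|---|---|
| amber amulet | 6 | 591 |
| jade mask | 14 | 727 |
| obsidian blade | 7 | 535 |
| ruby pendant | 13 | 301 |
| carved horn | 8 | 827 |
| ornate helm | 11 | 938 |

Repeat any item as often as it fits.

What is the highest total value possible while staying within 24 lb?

2481

Taking 3×carved horn: 24 lb used, 2481 in value.
Every other selection either busts 24 lb or fails to beat 2481.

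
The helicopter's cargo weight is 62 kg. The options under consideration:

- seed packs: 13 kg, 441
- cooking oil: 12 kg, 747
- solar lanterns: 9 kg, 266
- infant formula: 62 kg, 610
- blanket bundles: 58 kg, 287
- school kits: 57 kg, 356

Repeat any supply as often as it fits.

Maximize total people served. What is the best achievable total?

By people served per kg: cooking oil 62.25, seed packs 33.92, solar lanterns 29.56 lead.
Taking 5×cooking oil: 60 kg used, 3735 in people served.
Every other selection either busts 62 kg or fails to beat 3735.

3735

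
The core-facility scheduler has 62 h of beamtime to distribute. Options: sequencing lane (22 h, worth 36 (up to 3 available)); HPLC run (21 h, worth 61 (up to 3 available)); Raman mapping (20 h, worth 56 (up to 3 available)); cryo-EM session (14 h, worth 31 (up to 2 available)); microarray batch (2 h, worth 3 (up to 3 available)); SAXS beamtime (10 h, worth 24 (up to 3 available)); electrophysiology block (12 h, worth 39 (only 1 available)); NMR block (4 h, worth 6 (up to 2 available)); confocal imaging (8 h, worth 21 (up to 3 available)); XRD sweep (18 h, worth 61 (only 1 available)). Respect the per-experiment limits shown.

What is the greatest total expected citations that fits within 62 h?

186

Filling by ratio: HPLC run + microarray batch + electrophysiology block + confocal imaging + XRD sweep for 185, with 1 h left unused.
Replace electrophysiology block and confocal imaging with HPLC run: the trade gains 1 net, giving 186 at 62 h.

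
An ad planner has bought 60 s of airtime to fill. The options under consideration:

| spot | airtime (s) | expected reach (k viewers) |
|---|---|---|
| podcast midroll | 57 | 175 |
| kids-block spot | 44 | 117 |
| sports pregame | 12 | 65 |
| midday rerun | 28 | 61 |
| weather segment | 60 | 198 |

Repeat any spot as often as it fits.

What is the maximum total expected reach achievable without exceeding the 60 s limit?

325

The ratio ordering already packs tightly: 5×sports pregame, 60 s, 325.
Every other selection either busts 60 s or fails to beat 325.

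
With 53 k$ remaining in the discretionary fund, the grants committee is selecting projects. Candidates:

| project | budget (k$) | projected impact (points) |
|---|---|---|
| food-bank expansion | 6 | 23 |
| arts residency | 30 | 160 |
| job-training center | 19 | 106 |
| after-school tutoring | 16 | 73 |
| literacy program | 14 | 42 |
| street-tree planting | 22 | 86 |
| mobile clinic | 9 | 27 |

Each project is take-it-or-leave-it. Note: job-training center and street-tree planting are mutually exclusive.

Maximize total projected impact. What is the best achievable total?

266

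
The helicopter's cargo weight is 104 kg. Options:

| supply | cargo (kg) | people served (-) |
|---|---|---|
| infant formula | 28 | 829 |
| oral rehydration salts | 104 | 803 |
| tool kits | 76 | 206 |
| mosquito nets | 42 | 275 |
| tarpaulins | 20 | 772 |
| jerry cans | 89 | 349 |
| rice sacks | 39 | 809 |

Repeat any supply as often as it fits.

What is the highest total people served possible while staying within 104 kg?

3860

5×tarpaulins uses 100 of the 104 kg and totals 3860.
Every other selection either busts 104 kg or fails to beat 3860.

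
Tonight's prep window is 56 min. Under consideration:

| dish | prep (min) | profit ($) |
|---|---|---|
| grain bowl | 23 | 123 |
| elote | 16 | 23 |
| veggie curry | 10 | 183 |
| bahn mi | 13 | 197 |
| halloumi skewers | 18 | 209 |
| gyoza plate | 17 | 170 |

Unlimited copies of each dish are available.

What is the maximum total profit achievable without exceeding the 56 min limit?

943

Ranking by ratio (profit/min): veggie curry 18.30, bahn mi 15.15, halloumi skewers 11.61, gyoza plate 10.00.
A density-first pass picks 5×veggie curry — 915 at 50 min.
The 20 min tied up in 2×veggie curry is better spent on 2×bahn mi — total rises to 943 (56 min).
No other feasible combination exceeds 943.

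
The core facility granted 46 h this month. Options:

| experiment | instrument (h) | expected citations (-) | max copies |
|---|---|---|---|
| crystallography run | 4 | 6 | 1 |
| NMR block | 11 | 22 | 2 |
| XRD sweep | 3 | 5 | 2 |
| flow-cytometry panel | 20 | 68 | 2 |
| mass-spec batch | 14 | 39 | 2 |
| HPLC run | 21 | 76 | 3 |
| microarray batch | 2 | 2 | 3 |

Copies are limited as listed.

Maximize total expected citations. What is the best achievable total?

Ranking by ratio (expected citations/h): HPLC run 3.62, flow-cytometry panel 3.40, mass-spec batch 2.79, NMR block 2.00.
Taking the top-ratio experiments first gives XRD sweep + 2×HPLC run for 157 (45 h).
Dropping XRD sweep frees 3 h; slotting in crystallography run (4 h) lifts the total to 158 at 46 h.

158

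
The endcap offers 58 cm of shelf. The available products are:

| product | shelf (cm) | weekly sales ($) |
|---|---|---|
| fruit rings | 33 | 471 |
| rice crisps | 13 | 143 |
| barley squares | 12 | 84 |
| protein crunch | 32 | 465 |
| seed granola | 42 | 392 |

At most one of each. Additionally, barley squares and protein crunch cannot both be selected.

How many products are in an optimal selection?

3

The maximum weekly sales within 58 cm is 698.
fruit rings + rice crisps + barley squares hits 698 at 58 cm.
Any selection reaching 698 contains exactly 3 products.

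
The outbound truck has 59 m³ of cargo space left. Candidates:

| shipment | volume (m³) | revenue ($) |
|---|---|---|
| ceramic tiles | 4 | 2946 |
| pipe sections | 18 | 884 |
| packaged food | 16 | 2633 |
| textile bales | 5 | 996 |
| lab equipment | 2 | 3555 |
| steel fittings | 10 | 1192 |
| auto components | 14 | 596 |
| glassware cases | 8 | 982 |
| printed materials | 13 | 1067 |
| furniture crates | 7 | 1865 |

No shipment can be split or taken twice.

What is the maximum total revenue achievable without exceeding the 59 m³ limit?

14254

The ratio heuristic lands on ceramic tiles + packaged food + textile bales + lab equipment + steel fittings + glassware cases + furniture crates (14169) but leaves 7 m³ idle.
Dropping glassware cases frees 8 m³; slotting in printed materials (13 m³) lifts the total to 14254 at 57 m³.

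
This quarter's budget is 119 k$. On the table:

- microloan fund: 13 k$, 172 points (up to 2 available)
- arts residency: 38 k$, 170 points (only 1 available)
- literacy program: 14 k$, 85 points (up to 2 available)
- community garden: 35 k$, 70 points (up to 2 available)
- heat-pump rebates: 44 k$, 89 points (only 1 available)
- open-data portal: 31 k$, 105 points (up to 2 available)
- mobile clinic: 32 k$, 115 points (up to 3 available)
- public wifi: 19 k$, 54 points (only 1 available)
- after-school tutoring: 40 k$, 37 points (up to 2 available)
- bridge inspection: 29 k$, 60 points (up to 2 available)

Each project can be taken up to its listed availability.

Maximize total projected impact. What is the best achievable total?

744

The ratio heuristic lands on 2×microloan fund + arts residency + 2×literacy program + public wifi (738) but leaves 8 k$ idle.
Dropping arts residency and public wifi frees 57 k$; slotting in 2×mobile clinic (64 k$) lifts the total to 744 at 118 k$.
Nothing else within 119 k$ beats 744.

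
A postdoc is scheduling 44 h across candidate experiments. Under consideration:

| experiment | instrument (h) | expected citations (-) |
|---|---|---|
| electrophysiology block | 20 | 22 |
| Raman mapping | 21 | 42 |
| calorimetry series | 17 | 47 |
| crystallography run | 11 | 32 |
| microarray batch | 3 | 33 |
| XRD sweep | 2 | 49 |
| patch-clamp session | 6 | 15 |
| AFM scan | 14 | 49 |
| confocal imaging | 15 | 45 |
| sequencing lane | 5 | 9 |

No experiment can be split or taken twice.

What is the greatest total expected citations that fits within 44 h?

Filling by ratio: microarray batch + XRD sweep + patch-clamp session + AFM scan + confocal imaging for 191, with 4 h left unused.
Dropping confocal imaging frees 15 h; slotting in calorimetry series (17 h) lifts the total to 193 at 42 h.
The closest alternative, microarray batch + XRD sweep + patch-clamp session + AFM scan + confocal imaging, reaches only 191.

193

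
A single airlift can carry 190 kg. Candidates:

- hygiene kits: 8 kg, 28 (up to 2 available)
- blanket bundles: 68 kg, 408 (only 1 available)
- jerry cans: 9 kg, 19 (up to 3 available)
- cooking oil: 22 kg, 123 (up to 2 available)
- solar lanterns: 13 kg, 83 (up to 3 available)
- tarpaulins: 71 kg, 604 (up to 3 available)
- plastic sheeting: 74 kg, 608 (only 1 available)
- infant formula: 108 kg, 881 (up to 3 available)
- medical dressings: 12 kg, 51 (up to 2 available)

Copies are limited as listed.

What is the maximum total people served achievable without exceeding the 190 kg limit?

By people served per kg: tarpaulins 8.51, plastic sheeting 8.22, infant formula 8.16, solar lanterns 6.38 lead.
Greedy by ratio would take hygiene kits + 3×solar lanterns + 2×tarpaulins: 189 kg used, total 1485.
Dropping 3×solar lanterns and 2×tarpaulins frees 181 kg; slotting in plastic sheeting + infant formula (182 kg) lifts the total to 1517 at 190 kg.
No other feasible combination exceeds 1517.

1517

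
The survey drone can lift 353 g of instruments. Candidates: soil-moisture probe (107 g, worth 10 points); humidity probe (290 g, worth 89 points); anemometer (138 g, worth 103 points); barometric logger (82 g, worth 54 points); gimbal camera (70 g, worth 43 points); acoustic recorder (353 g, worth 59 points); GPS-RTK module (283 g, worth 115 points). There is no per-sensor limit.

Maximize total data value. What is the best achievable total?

249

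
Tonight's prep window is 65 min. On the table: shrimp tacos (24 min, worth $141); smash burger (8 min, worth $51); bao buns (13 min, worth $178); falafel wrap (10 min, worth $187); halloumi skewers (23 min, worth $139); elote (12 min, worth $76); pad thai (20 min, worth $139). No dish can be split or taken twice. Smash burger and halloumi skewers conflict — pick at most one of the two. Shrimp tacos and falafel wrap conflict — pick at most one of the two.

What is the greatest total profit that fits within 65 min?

631

By profit per min: falafel wrap 18.70, bao buns 13.69, pad thai 6.95 lead.
The ratio ordering already packs tightly: smash burger + bao buns + falafel wrap + elote + pad thai, 63 min, 631.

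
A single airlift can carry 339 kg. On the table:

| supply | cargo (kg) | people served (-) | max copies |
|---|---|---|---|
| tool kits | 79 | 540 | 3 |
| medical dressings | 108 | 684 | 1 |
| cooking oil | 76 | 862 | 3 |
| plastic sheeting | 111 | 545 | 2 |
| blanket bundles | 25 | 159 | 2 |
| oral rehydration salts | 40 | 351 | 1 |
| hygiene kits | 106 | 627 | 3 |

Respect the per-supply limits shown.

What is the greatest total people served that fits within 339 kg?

Ranking by ratio (people served/kg): cooking oil 11.34, oral rehydration salts 8.78, tool kits 6.84, blanket bundles 6.36.
The ratio heuristic lands on 3×cooking oil + 2×blanket bundles + oral rehydration salts (3255) but leaves 21 kg idle.
Dropping blanket bundles and oral rehydration salts frees 65 kg; slotting in tool kits (79 kg) lifts the total to 3285 at 332 kg.

3285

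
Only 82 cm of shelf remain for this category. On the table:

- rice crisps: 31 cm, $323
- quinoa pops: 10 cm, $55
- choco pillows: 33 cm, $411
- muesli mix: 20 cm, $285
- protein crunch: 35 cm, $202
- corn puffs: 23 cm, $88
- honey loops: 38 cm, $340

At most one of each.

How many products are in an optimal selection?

The maximum weekly sales within 82 cm is 806.
quinoa pops + choco pillows + honey loops hits 806 at 81 cm.
Every optimal selection uses 3 products.

3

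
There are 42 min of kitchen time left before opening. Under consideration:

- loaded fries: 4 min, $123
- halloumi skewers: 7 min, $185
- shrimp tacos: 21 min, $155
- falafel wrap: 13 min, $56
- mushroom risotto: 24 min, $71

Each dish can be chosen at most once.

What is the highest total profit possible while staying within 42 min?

463

Density check — loaded fries 30.75, halloumi skewers 26.43, shrimp tacos 7.38 are the best per min.
The ratio ordering already packs tightly: loaded fries + halloumi skewers + shrimp tacos, 32 min, 463.
The spare 10 min is too small for any remaining dish, and no exchange beats 463.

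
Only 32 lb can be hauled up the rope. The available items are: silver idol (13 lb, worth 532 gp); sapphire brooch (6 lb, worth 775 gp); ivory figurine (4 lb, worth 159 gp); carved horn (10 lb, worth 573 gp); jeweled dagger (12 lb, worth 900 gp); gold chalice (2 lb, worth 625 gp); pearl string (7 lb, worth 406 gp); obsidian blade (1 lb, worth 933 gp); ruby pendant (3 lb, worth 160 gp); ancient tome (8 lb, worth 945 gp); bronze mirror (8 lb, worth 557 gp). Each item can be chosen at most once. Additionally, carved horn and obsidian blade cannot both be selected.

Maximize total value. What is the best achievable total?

4338

Ranking by ratio (value/lb): obsidian blade 933.00, gold chalice 312.50, sapphire brooch 129.17, ancient tome 118.12.
Sapphire brooch + jeweled dagger + gold chalice + obsidian blade + ruby pendant + ancient tome uses 32 of the 32 lb and totals 4338.
Next best is sapphire brooch + gold chalice + pearl string + obsidian blade + ancient tome + bronze mirror at 4241 (32 lb) — short by 97.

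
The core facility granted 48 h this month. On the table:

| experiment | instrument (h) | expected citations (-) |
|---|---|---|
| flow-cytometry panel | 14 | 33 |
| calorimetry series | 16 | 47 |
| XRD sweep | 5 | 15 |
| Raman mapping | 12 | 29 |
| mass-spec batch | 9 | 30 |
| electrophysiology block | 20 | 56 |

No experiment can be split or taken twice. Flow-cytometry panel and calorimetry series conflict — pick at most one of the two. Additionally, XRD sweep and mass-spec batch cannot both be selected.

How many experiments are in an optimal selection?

3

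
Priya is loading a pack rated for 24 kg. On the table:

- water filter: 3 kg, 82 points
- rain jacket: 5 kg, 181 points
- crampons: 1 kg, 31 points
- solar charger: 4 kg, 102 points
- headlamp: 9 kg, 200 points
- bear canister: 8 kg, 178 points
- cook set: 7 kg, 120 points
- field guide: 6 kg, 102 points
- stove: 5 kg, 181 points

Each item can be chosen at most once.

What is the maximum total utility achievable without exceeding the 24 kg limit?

Taking the top-ratio items first gives water filter + rain jacket + crampons + solar charger + field guide + stove for 679 (24 kg).
Replace water filter and field guide with headlamp: the trade gains 16 net, giving 695 at 24 kg.
Next best is water filter + rain jacket + crampons + solar charger + field guide + stove at 679 (24 kg) — short by 16.

695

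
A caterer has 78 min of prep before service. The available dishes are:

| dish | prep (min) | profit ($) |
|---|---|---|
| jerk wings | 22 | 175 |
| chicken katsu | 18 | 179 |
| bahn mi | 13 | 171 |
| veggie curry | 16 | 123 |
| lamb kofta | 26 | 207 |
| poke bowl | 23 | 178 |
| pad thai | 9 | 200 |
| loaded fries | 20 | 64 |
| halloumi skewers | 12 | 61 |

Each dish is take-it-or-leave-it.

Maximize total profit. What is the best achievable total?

A density-first pass picks chicken katsu + bahn mi + lamb kofta + pad thai + halloumi skewers — 818 at 78 min.
The 38 min tied up in lamb kofta and halloumi skewers is better spent on jerk wings + veggie curry — total rises to 848 (78 min).
That's the maximum — no swap from here does better than 848.

848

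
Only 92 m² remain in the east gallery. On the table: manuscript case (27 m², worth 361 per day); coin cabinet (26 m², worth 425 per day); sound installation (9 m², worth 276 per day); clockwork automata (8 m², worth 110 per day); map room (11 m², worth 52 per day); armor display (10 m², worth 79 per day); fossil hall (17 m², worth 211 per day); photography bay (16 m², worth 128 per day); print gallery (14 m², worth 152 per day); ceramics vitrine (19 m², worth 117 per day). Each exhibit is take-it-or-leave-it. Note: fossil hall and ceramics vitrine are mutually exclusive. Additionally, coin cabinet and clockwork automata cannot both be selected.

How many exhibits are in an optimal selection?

5

Best achievable expected visitors is 1352.
manuscript case + coin cabinet + sound installation + armor display + fossil hall hits 1352 at 89 m².
All optima have 5 exhibits.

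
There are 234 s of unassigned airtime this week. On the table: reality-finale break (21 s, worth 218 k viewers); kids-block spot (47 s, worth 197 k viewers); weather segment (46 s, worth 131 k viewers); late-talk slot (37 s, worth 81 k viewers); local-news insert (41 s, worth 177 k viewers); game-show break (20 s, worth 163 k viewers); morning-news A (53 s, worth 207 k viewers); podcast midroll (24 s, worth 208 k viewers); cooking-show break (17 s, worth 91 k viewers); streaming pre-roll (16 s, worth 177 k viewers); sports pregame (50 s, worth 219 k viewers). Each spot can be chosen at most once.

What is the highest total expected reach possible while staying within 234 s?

1389

Filling by ratio: reality-finale break + late-talk slot + local-news insert + game-show break + podcast midroll + cooking-show break + streaming pre-roll + sports pregame for 1334, with 8 s left unused.
But reality-finale break + kids-block spot + game-show break + morning-news A + podcast midroll + streaming pre-roll + sports pregame fits in 231 s and reaches 1389.
No other feasible combination exceeds 1389.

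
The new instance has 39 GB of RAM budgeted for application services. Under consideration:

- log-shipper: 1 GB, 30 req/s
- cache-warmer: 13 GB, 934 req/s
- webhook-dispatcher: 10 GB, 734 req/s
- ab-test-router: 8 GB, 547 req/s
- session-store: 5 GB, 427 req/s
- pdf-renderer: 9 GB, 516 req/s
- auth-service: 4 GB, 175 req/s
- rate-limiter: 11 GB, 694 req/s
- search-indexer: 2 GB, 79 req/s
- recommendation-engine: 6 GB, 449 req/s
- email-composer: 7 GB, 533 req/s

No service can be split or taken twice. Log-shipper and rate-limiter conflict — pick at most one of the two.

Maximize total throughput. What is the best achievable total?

2890

Greedy by ratio would take log-shipper + webhook-dispatcher + ab-test-router + session-store + search-indexer + recommendation-engine + email-composer: 39 GB used, total 2799.
The 13 GB tied up in log-shipper and webhook-dispatcher and search-indexer is better spent on cache-warmer — total rises to 2890 (39 GB).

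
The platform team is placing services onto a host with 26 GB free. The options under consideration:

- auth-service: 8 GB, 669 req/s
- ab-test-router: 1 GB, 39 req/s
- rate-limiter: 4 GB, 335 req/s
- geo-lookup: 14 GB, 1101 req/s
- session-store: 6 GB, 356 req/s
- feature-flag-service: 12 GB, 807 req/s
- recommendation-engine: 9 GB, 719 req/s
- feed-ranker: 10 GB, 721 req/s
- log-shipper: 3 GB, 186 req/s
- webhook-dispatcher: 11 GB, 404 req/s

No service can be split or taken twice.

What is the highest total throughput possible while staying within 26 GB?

2105

Ranking by ratio (throughput/GB): rate-limiter 83.75, auth-service 83.62, recommendation-engine 79.89.
Taking the top-ratio services first gives auth-service + ab-test-router + rate-limiter + recommendation-engine + log-shipper for 1948 (25 GB).
Replace ab-test-router and recommendation-engine and log-shipper with geo-lookup: the trade gains 157 net, giving 2105 at 26 GB.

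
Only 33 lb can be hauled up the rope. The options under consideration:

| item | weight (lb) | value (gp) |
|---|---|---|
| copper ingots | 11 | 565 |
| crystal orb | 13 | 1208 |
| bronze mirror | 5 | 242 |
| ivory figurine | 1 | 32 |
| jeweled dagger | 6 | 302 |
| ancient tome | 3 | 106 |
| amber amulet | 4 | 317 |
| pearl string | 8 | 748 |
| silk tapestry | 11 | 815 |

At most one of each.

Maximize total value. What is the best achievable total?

2803

Taking the top-ratio items first gives crystal orb + ivory figurine + jeweled dagger + amber amulet + pearl string for 2607 (32 lb).
The 10 lb tied up in jeweled dagger and amber amulet is better spent on silk tapestry — total rises to 2803 (33 lb).
That's the maximum — no swap from here does better than 2803.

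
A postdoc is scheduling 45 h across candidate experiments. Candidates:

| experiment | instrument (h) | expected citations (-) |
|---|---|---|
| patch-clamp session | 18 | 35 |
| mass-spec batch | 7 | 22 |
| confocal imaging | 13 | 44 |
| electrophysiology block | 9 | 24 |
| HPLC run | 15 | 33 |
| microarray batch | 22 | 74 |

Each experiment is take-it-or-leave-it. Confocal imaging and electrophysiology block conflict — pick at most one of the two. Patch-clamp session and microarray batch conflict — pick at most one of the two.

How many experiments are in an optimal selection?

3

Best achievable expected citations is 140.
For example mass-spec batch + confocal imaging + microarray batch achieves it, using 42 h.
All optima have 3 experiments.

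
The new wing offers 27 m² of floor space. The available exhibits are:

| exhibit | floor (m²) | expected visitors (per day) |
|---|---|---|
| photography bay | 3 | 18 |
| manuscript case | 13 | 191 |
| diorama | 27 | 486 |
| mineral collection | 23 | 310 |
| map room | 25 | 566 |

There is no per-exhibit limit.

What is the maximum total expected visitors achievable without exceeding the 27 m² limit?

566

Taking map room: 25 m² used, 566 in expected visitors.
No other feasible combination exceeds 566.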